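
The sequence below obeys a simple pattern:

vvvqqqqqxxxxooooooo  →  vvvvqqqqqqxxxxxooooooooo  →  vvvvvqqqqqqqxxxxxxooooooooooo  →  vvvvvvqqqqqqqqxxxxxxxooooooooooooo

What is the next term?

Reading off run lengths: v runs 3, 4, 5, 6; q runs 5, 6, 7, 8; x runs 4, 5, 6, 7; o runs 7, 9, 11, 13 — each is linear in n, where the shown terms are n = 3, 4, 5, 6.
Setting n = 7 gives 7, 9, 8, 15 characters in each block.

vvvvvvvqqqqqqqqqxxxxxxxxooooooooooooooo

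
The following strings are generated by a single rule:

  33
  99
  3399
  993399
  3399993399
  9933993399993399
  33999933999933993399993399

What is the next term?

993399339999339933999933999933993399993399

Each term (from the third on) is the two preceding terms concatenated in order: term 3 = 33·99 = 3399.
Continuing: 9933993399993399 · 33999933999933993399993399 gives term 8.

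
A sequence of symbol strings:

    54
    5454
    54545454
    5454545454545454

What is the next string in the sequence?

s(k+1) = s(k)·s(k) — each term doubles the last.
So the next term is two copies of 5454545454545454.

54545454545454545454545454545454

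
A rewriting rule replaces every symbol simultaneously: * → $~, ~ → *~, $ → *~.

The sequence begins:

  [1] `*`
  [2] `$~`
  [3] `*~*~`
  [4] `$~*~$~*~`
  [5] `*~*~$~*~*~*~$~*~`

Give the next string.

Rewriting the 16 symbols of *~*~$~*~*~*~$~*~ one by one yields $~ *~ $~ *~ *~ *~ $~ *~ $~ *~ $~ *~ *~ *~ $~ *~; concatenated:

$~*~$~*~*~*~$~*~$~*~$~*~*~*~$~*~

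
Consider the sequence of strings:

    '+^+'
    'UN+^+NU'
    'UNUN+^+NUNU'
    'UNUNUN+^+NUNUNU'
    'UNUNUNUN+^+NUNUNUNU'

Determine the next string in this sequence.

Every step adds UN to the front and NU to the end of the previous string.
Applying this once more to UNUNUNUN+^+NUNUNUNU:

UNUNUNUNUN+^+NUNUNUNUNU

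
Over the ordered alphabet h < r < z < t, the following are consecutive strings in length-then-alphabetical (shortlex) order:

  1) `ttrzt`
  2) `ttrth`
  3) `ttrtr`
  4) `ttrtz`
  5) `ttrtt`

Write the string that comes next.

Find the rightmost character of ttrtt below t, bump it to the next letter, and reset everything to its right to h.

ttzhh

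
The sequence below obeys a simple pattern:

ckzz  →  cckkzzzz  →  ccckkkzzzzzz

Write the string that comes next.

cccckkkkzzzzzzzz

Each string has the form c^{n} k^{n} z^{2n} (n = 1, 2, …).
Setting n = 4 gives 4, 4, 8 characters in each block.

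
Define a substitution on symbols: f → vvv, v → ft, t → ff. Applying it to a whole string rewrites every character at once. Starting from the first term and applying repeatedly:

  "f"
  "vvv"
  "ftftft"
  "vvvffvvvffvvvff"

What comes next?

Replace each of the 15 characters of vvvffvvvffvvvff in place — ft ft ft vvv vvv ft ft ft vvv vvv ft ft ft vvv vvv — and concatenate.

ftftftvvvvvvftftftvvvvvvftftftvvvvvv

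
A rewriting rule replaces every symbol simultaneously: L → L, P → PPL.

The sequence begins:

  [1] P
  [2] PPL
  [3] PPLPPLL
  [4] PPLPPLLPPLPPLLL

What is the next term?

PPLPPLLPPLPPLLLPPLPPLLPPLPPLLLL

Replace each of the 15 characters of PPLPPLLPPLPPLLL in place — PPL PPL L PPL PPL L L PPL PPL L PPL PPL L L L — and concatenate.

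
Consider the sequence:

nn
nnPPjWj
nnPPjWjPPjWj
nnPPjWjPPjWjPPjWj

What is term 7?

nnPPjWjPPjWjPPjWjPPjWjPPjWjPPjWj

The strings grow by a fixed suffix PPjWj each time.
From nnPPjWjPPjWjPPjWj, 3 further steps: nnPPjWjPPjWjPPjWj → nnPPjWjPPjWjPPjWjPPjWj → nnPPjWjPPjWjPPjWjPPjWjPPjWj → (answer).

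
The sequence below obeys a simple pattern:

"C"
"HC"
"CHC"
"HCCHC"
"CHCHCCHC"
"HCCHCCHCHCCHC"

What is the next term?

CHCHCCHCHCCHCCHCHCCHC

This is a Fibonacci-style word recurrence s(k) = s(k−2)·s(k−1): e.g. C·HC = CHC.
The next term joins CHCHCCHC and HCCHCCHCHCCHC.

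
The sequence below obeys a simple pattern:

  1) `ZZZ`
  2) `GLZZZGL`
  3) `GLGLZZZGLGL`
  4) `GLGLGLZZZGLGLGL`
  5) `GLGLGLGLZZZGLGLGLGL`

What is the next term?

Every step adds GL to the front and GL to the end of the previous string.
Applying this once more to GLGLGLGLZZZGLGLGLGL:

GLGLGLGLGLZZZGLGLGLGLGL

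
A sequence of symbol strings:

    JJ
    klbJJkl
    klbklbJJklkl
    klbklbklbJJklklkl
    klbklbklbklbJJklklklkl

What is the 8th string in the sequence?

Every step adds klb to the front and kl to the end of the previous string.
From klbklbklbklbJJklklklkl, 3 further steps: klbklbklbklbJJklklklkl → klbklbklbklbklbJJklklklklkl → klbklbklbklbklbklbJJklklklklklkl → (answer).

klbklbklbklbklbklbklbJJklklklklklklkl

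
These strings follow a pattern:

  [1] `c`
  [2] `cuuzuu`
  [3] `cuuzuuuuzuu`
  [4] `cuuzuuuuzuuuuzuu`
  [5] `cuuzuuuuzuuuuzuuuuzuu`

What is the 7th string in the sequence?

The strings grow by a fixed suffix uuzuu each time.
From cuuzuuuuzuuuuzuuuuzuu, 2 further steps: cuuzuuuuzuuuuzuuuuzuu → cuuzuuuuzuuuuzuuuuzuuuuzuu → (answer).

cuuzuuuuzuuuuzuuuuzuuuuzuuuuzuu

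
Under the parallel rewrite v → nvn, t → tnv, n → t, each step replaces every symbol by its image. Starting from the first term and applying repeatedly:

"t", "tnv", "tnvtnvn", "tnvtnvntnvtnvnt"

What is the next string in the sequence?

Rewriting the 15 symbols of tnvtnvntnvtnvnt one by one yields tnv t nvn tnv t nvn t tnv t nvn tnv t nvn t tnv; concatenated:

tnvtnvntnvtnvnttnvtnvntnvtnvnttnv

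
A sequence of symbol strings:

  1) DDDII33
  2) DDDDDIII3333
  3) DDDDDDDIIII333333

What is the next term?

DDDDDDDDDIIIII33333333

The n-th term is 2n+1 D's then n+1 I's then 2n 3's (n = 1, 2, …).
Setting n = 4 gives 9, 5, 8 characters in each block.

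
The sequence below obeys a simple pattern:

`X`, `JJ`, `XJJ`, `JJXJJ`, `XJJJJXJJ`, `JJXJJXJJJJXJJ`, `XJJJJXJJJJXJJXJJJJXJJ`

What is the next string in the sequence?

This is a Fibonacci-style word recurrence s(k) = s(k−2)·s(k−1): e.g. X·JJ = XJJ.
Continuing: JJXJJXJJJJXJJ · XJJJJXJJJJXJJXJJJJXJJ gives term 8.

JJXJJXJJJJXJJXJJJJXJJJJXJJXJJJJXJJ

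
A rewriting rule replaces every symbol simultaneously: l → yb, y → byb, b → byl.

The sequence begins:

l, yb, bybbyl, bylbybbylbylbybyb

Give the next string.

φ(bylbybbylbylbybyb) expands symbol-by-symbol to byl byb yb byl byb byl byl byb yb byl byb yb byl byb byl byb byl; joining the 17 pieces gives the next term.

bylbybybbylbybbylbylbybybbylbybybbylbybbylbybbyl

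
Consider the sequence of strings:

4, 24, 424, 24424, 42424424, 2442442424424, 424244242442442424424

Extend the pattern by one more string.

2442442424424424244242442442424424

From term 3 onward, concatenate the second-to-last term with the last: 4·24 = 424, 24·424 = 24424, …
Continuing: 2442442424424 · 424244242442442424424 gives term 8.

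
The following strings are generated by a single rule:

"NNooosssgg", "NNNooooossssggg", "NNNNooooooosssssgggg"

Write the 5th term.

The n-th term is n N's then 2n-1 o's then n+1 s's then n g's, where the shown terms are n = 2, 3, 4.
For term 5, n = 6, so the run lengths are 6, 11, 7, 6.

NNNNNNooooooooooosssssssgggggg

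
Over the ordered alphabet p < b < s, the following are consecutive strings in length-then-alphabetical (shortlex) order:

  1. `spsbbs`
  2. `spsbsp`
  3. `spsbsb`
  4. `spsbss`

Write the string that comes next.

Treat spsbss as a base-3 numeral over the given alphabet and add one, carrying through any trailing s's.

spsspp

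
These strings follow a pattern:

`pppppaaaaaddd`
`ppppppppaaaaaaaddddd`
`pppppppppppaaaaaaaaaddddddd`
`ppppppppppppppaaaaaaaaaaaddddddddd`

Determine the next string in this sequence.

pppppppppppppppppaaaaaaaaaaaaaddddddddddd

The n-th term is 3n-1 p's then 2n+1 a's then 2n-1 d's, where the shown terms are n = 2, 3, 4, 5.
For the next term, n = 6, so the run lengths are 17, 13, 11.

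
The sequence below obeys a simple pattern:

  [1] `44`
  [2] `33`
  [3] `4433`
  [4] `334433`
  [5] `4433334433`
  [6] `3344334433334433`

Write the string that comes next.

44333344333344334433334433

From term 3 onward, concatenate the second-to-last term with the last: 44·33 = 4433, 33·4433 = 334433, …
So term 7 is 4433334433·3344334433334433.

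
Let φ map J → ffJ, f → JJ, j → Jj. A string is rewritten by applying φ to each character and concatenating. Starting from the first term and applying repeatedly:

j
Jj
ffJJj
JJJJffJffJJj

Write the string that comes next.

Apply φ to JJJJffJffJJj symbol by symbol: J→ffJ, J→ffJ, J→ffJ, J→ffJ, f→JJ, f→JJ, J→ffJ, f→JJ, f→JJ, J→ffJ, J→ffJ, j→Jj; joined: ffJ ffJ ffJ ffJ JJ JJ ffJ JJ JJ ffJ ffJ Jj.

ffJffJffJffJJJJJffJJJJJffJffJJj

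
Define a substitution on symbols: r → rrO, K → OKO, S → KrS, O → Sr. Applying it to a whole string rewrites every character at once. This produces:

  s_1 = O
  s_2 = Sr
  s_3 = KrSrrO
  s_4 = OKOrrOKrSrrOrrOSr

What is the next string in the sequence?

φ(OKOrrOKrSrrOrrOSr) expands symbol-by-symbol to Sr OKO Sr rrO rrO Sr OKO rrO KrS rrO rrO Sr rrO rrO Sr KrS rrO; joining the 17 pieces gives the next term.

SrOKOSrrrOrrOSrOKOrrOKrSrrOrrOSrrrOrrOSrKrSrrO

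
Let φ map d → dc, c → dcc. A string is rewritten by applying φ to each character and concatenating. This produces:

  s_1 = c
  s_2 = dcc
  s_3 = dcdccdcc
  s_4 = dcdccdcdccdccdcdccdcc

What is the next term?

dcdccdcdccdccdcdccdcdccdccdcdccdccdcdccdcdccdccdcdccdcc

Applying the rule to each of the 21 symbols of dcdccdcdccdccdcdccdcc gives the pieces dc dcc dc dcc dcc dc dcc dc dcc dcc dc dcc dcc dc dcc dc dcc dcc dc dcc dcc, which concatenate to the answer.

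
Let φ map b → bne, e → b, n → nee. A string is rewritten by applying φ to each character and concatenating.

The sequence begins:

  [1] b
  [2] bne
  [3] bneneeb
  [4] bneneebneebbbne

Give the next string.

φ(bneneebneebbbne) expands symbol-by-symbol to bne nee b nee b b bne nee b b bne bne bne nee b; joining the 15 pieces gives the next term.

bneneebneebbbneneebbbnebnebneneeb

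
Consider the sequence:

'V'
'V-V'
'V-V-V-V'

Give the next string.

V-V-V-V-V-V-V-V

Each string is two copies of the previous one joined by '-'.
So the next term is two copies of V-V-V-V with '-' between the halves.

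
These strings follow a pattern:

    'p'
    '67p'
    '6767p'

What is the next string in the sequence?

The strings grow by a fixed prefix 67 each time.
So the next term is 67·6767p.

676767p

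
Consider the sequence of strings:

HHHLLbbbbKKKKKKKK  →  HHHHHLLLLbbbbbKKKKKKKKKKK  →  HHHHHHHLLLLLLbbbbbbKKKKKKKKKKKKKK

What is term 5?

Reading off run lengths: H runs 3, 5, 7; L runs 2, 4, 6; b runs 4, 5, 6; K runs 8, 11, 14 — each is linear in n, where the shown terms are n = 2, 3, 4.
At n = 6 the blocks have lengths 11, 10, 8, 20.

HHHHHHHHHHHLLLLLLLLLLbbbbbbbbKKKKKKKKKKKKKKKKKKKK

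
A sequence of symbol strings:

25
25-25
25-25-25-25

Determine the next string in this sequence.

Each string is two copies of the previous one joined by '-'.
Doubling 25-25-25-25 with '-' between the halves:

25-25-25-25-25-25-25-25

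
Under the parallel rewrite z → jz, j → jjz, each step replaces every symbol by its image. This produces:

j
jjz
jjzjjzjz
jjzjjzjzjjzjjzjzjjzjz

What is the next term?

φ(jjzjjzjzjjzjjzjzjjzjz) expands symbol-by-symbol to jjz jjz jz jjz jjz jz jjz jz jjz jjz jz jjz jjz jz jjz jz jjz jjz jz jjz jz; joining the 21 pieces gives the next term.

jjzjjzjzjjzjjzjzjjzjzjjzjjzjzjjzjjzjzjjzjzjjzjjzjzjjzjz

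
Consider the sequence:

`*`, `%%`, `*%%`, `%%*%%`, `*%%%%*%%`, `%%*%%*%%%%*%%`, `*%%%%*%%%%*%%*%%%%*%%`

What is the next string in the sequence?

From term 3 onward, concatenate the second-to-last term with the last: *·%% = *%%, %%·*%% = %%*%%, …
So term 8 is %%*%%*%%%%*%%·*%%%%*%%%%*%%*%%%%*%%.

%%*%%*%%%%*%%*%%%%*%%%%*%%*%%%%*%%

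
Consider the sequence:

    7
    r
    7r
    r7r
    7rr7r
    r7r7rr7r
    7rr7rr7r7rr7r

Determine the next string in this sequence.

Each term (from the third on) is the two preceding terms concatenated in order: term 3 = 7·r = 7r.
Continuing: r7r7rr7r · 7rr7rr7r7rr7r gives term 8.

r7r7rr7r7rr7rr7r7rr7r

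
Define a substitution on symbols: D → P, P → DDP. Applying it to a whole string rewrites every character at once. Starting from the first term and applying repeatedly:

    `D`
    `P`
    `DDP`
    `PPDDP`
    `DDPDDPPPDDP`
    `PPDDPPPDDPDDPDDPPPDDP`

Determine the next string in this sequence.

Replace each of the 21 characters of PPDDPPPDDPDDPDDPPPDDP in place — DDP DDP P P DDP DDP DDP P P DDP P P DDP P P DDP DDP DDP P P DDP — and concatenate.

DDPDDPPPDDPDDPDDPPPDDPPPDDPPPDDPDDPDDPPPDDP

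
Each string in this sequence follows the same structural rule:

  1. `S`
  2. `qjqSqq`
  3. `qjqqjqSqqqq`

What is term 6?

Each term wraps the previous one in qjq on the left and qq on the right.
From qjqqjqSqqqq, 3 further steps: qjqqjqSqqqq → qjqqjqqjqSqqqqqq → qjqqjqqjqqjqSqqqqqqqq → (answer).

qjqqjqqjqqjqqjqSqqqqqqqqqq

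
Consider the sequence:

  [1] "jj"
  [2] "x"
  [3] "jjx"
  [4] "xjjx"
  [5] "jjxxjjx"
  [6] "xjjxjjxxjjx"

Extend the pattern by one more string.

Each term (from the third on) is the two preceding terms concatenated in order: term 3 = jj·x = jjx.
The next term joins jjxxjjx and xjjxjjxxjjx.

jjxxjjxxjjxjjxxjjx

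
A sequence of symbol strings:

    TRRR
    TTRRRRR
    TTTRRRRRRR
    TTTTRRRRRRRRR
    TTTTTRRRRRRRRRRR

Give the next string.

TTTTTTRRRRRRRRRRRRR

Term n consists of n T's, followed by 2n+1 R's (n = 1, 2, …).
Setting n = 6 gives 6, 13 characters in each block.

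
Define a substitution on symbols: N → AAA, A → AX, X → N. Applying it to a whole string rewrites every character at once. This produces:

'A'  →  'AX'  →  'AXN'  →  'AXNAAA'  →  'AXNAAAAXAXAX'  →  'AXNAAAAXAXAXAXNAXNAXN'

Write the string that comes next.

Rewriting the 21 symbols of AXNAAAAXAXAXAXNAXNAXN one by one yields AX N AAA AX AX AX AX N AX N AX N AX N AAA AX N AAA AX N AAA; concatenated:

AXNAAAAXAXAXAXNAXNAXNAXNAAAAXNAAAAXNAAA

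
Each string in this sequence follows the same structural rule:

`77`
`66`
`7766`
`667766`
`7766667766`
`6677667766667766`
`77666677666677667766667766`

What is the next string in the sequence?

This is a Fibonacci-style word recurrence s(k) = s(k−2)·s(k−1): e.g. 77·66 = 7766.
The next term joins 6677667766667766 and 77666677666677667766667766.

667766776666776677666677666677667766667766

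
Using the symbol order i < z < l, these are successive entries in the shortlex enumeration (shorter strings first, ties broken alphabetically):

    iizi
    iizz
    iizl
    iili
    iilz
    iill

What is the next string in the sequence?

Treat iill as a base-3 numeral over the given alphabet and add one, carrying through any trailing l's.

izii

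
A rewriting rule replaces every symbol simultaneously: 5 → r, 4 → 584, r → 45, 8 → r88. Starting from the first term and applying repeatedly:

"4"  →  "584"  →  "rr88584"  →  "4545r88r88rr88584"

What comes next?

584r584r45r88r8845r88r884545r88r88rr88584

Applying the rule to each of the 17 symbols of 4545r88r88rr88584 gives the pieces 584 r 584 r 45 r88 r88 45 r88 r88 45 45 r88 r88 r r88 584, which concatenate to the answer.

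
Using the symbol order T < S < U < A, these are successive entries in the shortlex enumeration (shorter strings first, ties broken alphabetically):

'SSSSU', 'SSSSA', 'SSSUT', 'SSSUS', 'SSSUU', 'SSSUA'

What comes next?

The successor of SSSUA increments the rightmost position that isn't already A and resets every position after it to T.

SSSAT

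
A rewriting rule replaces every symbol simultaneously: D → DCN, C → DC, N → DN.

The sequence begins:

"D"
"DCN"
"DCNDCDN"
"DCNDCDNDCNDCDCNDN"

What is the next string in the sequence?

DCNDCDNDCNDCDCNDNDCNDCDNDCNDCDCNDCDNDCNDN

φ(DCNDCDNDCNDCDCNDN) expands symbol-by-symbol to DCN DC DN DCN DC DCN DN DCN DC DN DCN DC DCN DC DN DCN DN; joining the 17 pieces gives the next term.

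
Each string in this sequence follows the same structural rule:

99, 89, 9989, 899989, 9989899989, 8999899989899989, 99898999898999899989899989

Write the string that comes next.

899989998989998999898999898999899989899989

This is a Fibonacci-style word recurrence s(k) = s(k−2)·s(k−1): e.g. 99·89 = 9989.
So term 8 is 8999899989899989·99898999898999899989899989.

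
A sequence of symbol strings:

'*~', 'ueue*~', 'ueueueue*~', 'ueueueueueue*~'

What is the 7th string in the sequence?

Each term is the previous one with ueue prepended.
From ueueueueueue*~, 3 further steps: ueueueueueue*~ → ueueueueueueueue*~ → ueueueueueueueueueue*~ → (answer).

ueueueueueueueueueueueue*~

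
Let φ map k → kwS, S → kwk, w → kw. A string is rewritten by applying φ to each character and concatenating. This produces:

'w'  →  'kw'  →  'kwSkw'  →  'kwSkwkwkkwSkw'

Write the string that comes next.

Rewriting the 13 symbols of kwSkwkwkkwSkw one by one yields kwS kw kwk kwS kw kwS kw kwS kwS kw kwk kwS kw; concatenated:

kwSkwkwkkwSkwkwSkwkwSkwSkwkwkkwSkw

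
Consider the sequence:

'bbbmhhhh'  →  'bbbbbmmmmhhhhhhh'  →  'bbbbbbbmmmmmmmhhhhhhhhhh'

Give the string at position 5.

bbbbbbbbbbbmmmmmmmmmmmmmhhhhhhhhhhhhhhhh

Reading off run lengths: b runs 3, 5, 7; m runs 1, 4, 7; h runs 4, 7, 10 — each is linear in n (n = 1, 2, …).
For term 5, n = 5, so the run lengths are 11, 13, 16.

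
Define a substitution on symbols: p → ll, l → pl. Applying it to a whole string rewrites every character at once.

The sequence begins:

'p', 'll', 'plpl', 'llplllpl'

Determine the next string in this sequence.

plplllplplplllpl

Rewriting each symbol of llplllpl: l→pl, l→pl, p→ll, l→pl, l→pl, l→pl, p→ll, l→pl, which concatenates to pl pl ll pl pl pl ll pl.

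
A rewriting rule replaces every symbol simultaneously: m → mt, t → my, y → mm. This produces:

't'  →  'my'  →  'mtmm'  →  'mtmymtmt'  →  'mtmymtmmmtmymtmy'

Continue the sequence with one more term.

Rewriting the 16 symbols of mtmymtmmmtmymtmy one by one yields mt my mt mm mt my mt mt mt my mt mm mt my mt mm; concatenated:

mtmymtmmmtmymtmtmtmymtmmmtmymtmm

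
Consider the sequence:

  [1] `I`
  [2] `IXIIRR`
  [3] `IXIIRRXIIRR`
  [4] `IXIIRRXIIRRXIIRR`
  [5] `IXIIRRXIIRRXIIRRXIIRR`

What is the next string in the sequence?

IXIIRRXIIRRXIIRRXIIRRXIIRR

Every step adds XIIRR to the end: s(k+1) = s(k)·XIIRR.
So the next term is IXIIRRXIIRRXIIRRXIIRR·XIIRR.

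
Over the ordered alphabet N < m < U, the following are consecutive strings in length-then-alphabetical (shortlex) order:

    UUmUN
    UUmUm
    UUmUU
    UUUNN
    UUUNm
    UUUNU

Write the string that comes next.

UUUmN

Treat UUUNU as a base-3 numeral over the given alphabet and add one, carrying through any trailing U's.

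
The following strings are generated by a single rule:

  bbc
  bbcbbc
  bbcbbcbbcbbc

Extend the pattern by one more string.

Each string is two copies of the previous one concatenated.
One more doubling of bbcbbcbbcbbc gives the answer.

bbcbbcbbcbbcbbcbbcbbcbbc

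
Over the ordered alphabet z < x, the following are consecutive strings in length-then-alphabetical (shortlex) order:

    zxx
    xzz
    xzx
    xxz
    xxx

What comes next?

xxx is the last string of length 3, so the next is the first of length 4: z repeated 4 times.

zzzz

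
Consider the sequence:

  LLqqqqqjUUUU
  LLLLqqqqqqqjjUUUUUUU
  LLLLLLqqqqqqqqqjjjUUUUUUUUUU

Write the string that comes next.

LLLLLLLLqqqqqqqqqqqjjjjUUUUUUUUUUUUU

Each string has the form L^{2n-2} q^{2n+1} j^{n-1} U^{3n-2}, where the shown terms are n = 2, 3, 4.
At n = 5 the blocks have lengths 8, 11, 4, 13.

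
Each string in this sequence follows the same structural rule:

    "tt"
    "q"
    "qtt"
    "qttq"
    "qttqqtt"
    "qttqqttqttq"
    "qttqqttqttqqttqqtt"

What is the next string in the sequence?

qttqqttqttqqttqqttqttqqttqttq

From term 3 onward, concatenate the last term with the second-to-last: q·tt = qtt, qtt·q = qttq, …
The next term joins qttqqttqttqqttqqtt and qttqqttqttq.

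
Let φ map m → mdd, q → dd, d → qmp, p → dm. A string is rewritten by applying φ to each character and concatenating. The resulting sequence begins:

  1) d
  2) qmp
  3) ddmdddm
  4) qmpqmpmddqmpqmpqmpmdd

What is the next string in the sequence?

Applying the rule to each of the 21 symbols of qmpqmpmddqmpqmpqmpmdd gives the pieces dd mdd dm dd mdd dm mdd qmp qmp dd mdd dm dd mdd dm dd mdd dm mdd qmp qmp, which concatenate to the answer.

ddmdddmddmdddmmddqmpqmpddmdddmddmdddmddmdddmmddqmpqmp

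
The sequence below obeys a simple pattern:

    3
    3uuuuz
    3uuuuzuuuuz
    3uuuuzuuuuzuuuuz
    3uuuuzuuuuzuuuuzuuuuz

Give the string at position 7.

3uuuuzuuuuzuuuuzuuuuzuuuuzuuuuz

Every step adds uuuuz to the end: s(k+1) = s(k)·uuuuz.
From 3uuuuzuuuuzuuuuzuuuuz, 2 further steps: 3uuuuzuuuuzuuuuzuuuuz → 3uuuuzuuuuzuuuuzuuuuzuuuuz → (answer).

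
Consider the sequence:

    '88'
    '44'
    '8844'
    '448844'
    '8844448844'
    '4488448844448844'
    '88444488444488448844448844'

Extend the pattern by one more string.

Each term (from the third on) is the two preceding terms concatenated in order: term 3 = 88·44 = 8844.
So term 8 is 4488448844448844·88444488444488448844448844.

448844884444884488444488444488448844448844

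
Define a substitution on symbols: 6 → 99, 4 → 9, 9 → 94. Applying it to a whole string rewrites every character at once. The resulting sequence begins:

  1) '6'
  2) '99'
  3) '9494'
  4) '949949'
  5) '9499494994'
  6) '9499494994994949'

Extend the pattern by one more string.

Applying the rule to each of the 16 symbols of 9499494994994949 gives the pieces 94 9 94 94 9 94 9 94 94 9 94 94 9 94 9 94, which concatenate to the answer.

94994949949949499494994994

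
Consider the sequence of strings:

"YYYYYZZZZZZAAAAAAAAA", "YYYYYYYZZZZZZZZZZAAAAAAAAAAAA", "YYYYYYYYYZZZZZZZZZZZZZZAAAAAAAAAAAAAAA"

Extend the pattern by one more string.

YYYYYYYYYYYZZZZZZZZZZZZZZZZZZAAAAAAAAAAAAAAAAAA

Term n consists of 2n+1 Y's, followed by 4n-2 Z's, followed by 3n+3 A's, where the shown terms are n = 2, 3, 4.
Setting n = 5 gives 11, 18, 18 characters in each block.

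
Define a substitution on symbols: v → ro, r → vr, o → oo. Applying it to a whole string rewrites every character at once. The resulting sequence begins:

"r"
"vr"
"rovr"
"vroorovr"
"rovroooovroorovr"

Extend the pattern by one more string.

Replace each of the 16 characters of rovroooovroorovr in place — vr oo ro vr oo oo oo oo ro vr oo oo vr oo ro vr — and concatenate.

vroorovroooooooorovroooovroorovr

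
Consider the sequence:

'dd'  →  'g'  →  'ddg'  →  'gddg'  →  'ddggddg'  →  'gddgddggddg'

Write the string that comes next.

ddggddggddgddggddg

Each term (from the third on) is the two preceding terms concatenated in order: term 3 = dd·g = ddg.
Continuing: ddggddg · gddgddggddg gives term 7.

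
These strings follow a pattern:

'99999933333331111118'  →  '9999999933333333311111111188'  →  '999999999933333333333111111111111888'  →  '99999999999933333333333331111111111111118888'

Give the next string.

9999999999999933333333333333311111111111111111188888

Each string has the form 9^{2n+2} 3^{2n+3} 1^{3n} 8^{n-1}, where the shown terms are n = 2, 3, 4, 5.
At n = 6 the blocks have lengths 14, 15, 18, 5.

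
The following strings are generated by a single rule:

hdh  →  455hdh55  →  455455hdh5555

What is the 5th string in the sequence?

455455455455hdh55555555

Each term wraps the previous one in 455 on the left and 55 on the right.
From 455455hdh5555, 2 further steps: 455455hdh5555 → 455455455hdh555555 → (answer).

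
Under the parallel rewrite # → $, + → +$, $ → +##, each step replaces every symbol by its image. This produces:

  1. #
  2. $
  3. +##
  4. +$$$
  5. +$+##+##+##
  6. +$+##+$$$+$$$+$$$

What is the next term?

+$+##+$$$+$+##+##+##+$+##+##+##+$+##+##+##

Applying the rule to each of the 17 symbols of +$+##+$$$+$$$+$$$ gives the pieces +$ +## +$ $ $ +$ +## +## +## +$ +## +## +## +$ +## +## +##, which concatenate to the answer.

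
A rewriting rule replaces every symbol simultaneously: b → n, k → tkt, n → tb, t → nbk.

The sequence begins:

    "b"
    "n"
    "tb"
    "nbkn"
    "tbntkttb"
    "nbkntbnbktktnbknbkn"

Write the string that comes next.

Replace each of the 19 characters of nbkntbnbktktnbknbkn in place — tb n tkt tb nbk n tb n tkt nbk tkt nbk tb n tkt tb n tkt tb — and concatenate.

tbntkttbnbkntbntktnbktktnbktbntkttbntkttb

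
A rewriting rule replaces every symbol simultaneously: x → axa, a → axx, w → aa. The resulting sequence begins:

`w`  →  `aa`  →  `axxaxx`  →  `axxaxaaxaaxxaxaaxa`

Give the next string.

Rewriting the 18 symbols of axxaxaaxaaxxaxaaxa one by one yields axx axa axa axx axa axx axx axa axx axx axa axa axx axa axx axx axa axx; concatenated:

axxaxaaxaaxxaxaaxxaxxaxaaxxaxxaxaaxaaxxaxaaxxaxxaxaaxx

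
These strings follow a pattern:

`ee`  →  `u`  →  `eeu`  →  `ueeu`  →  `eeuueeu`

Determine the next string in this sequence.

ueeueeuueeu

Each term (from the third on) is the two preceding terms concatenated in order: term 3 = ee·u = eeu.
Continuing: ueeu · eeuueeu gives term 6.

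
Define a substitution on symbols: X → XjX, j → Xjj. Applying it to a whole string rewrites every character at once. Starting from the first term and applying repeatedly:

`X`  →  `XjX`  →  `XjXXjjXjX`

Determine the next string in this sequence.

XjXXjjXjXXjXXjjXjjXjXXjjXjX

Expanding XjXXjjXjX: X→XjX, j→Xjj, X→XjX, X→XjX, j→Xjj, j→Xjj, X→XjX, j→Xjj, X→XjX. Concatenated: XjX Xjj XjX XjX Xjj Xjj XjX Xjj XjX.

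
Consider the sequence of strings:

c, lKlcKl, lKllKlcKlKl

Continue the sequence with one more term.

lKllKllKlcKlKlKl

s(k+1) = lKl·s(k)·Kl, so each term gains lKl as a prefix and Kl as a suffix.
So the next term is lKl·lKllKlcKlKl·Kl.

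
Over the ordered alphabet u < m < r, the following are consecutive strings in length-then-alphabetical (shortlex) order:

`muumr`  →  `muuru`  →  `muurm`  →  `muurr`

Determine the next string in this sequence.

mumuu

Treat muurr as a base-3 numeral over the given alphabet and add one, carrying through any trailing r's.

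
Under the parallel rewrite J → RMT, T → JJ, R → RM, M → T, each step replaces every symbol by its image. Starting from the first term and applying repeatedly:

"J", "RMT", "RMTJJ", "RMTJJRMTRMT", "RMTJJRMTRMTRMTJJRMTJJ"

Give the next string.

φ(RMTJJRMTRMTRMTJJRMTJJ) expands symbol-by-symbol to RM T JJ RMT RMT RM T JJ RM T JJ RM T JJ RMT RMT RM T JJ RMT RMT; joining the 21 pieces gives the next term.

RMTJJRMTRMTRMTJJRMTJJRMTJJRMTRMTRMTJJRMTRMT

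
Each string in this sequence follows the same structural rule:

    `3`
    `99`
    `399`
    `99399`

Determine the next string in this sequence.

This is a Fibonacci-style word recurrence s(k) = s(k−2)·s(k−1): e.g. 3·99 = 399.
So term 5 is 399·99399.

39999399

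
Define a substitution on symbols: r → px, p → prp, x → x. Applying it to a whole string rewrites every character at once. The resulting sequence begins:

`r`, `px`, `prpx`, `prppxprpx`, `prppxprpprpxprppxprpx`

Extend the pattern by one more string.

prppxprpprpxprppxprpprppxprpxprppxprpprpxprppxprpx

φ(prppxprpprpxprppxprpx) expands symbol-by-symbol to prp px prp prp x prp px prp prp px prp x prp px prp prp x prp px prp x; joining the 21 pieces gives the next term.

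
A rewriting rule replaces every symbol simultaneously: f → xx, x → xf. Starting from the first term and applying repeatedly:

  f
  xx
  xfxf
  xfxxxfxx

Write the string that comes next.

xfxxxfxfxfxxxfxf

Expanding xfxxxfxx: x→xf, f→xx, x→xf, x→xf, x→xf, f→xx, x→xf, x→xf. Concatenated: xf xx xf xf xf xx xf xf.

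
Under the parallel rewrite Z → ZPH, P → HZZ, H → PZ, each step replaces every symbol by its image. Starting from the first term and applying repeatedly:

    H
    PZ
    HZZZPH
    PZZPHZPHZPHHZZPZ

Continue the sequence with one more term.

Rewriting the 16 symbols of PZZPHZPHZPHHZZPZ one by one yields HZZ ZPH ZPH HZZ PZ ZPH HZZ PZ ZPH HZZ PZ PZ ZPH ZPH HZZ ZPH; concatenated:

HZZZPHZPHHZZPZZPHHZZPZZPHHZZPZPZZPHZPHHZZZPH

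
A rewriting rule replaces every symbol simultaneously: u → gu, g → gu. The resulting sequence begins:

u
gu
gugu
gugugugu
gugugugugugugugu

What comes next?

Rewriting the 16 symbols of gugugugugugugugu one by one yields gu gu gu gu gu gu gu gu gu gu gu gu gu gu gu gu; concatenated:

gugugugugugugugugugugugugugugugu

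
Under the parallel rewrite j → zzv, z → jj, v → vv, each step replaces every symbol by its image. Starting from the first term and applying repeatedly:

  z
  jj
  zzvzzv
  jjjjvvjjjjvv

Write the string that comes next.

zzvzzvzzvzzvvvvvzzvzzvzzvzzvvvvv

Expanding jjjjvvjjjjvv: j→zzv, j→zzv, j→zzv, j→zzv, v→vv, v→vv, j→zzv, j→zzv, j→zzv, j→zzv, v→vv, v→vv. Concatenated: zzv zzv zzv zzv vv vv zzv zzv zzv zzv vv vv.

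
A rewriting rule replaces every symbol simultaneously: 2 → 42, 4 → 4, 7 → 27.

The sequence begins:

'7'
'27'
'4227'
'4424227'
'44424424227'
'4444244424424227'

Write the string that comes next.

Replace each of the 16 characters of 4444244424424227 in place — 4 4 4 4 42 4 4 4 42 4 4 42 4 42 42 27 — and concatenate.

4444424444244424424227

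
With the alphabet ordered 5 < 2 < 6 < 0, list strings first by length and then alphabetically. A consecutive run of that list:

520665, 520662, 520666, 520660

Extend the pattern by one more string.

520605

Treat 520660 as a base-4 numeral over the given alphabet and add one, carrying through any trailing 0's.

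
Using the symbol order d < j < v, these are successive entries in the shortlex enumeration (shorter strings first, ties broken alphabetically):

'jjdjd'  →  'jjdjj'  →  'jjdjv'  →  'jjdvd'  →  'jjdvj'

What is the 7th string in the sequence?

jjjdd

Stepping forward 2 times from jjdvj: jjdvj → jjdvv, then the target.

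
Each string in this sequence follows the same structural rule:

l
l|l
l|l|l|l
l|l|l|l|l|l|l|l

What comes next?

s(k+1) = s(k)·|·s(k) — each term doubles the last with '|' between the halves.
One more doubling of l|l|l|l|l|l|l|l gives the answer.

l|l|l|l|l|l|l|l|l|l|l|l|l|l|l|l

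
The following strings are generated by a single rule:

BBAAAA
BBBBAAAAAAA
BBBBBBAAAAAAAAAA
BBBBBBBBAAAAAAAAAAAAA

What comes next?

Reading off run lengths: B runs 2, 4, 6, 8; A runs 4, 7, 10, 13 — each is linear in n (n = 1, 2, …).
Setting n = 5 gives 10, 16 characters in each block.

BBBBBBBBBBAAAAAAAAAAAAAAAA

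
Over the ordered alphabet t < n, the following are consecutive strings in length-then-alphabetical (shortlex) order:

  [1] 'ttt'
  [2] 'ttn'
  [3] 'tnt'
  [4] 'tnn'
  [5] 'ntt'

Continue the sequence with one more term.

Find the rightmost character of ntt below n, bump it to the next letter, and reset everything to its right to t.

ntn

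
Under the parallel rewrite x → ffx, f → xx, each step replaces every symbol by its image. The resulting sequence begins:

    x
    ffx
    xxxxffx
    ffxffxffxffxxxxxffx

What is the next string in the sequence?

φ(ffxffxffxffxxxxxffx) expands symbol-by-symbol to xx xx ffx xx xx ffx xx xx ffx xx xx ffx ffx ffx ffx ffx xx xx ffx; joining the 19 pieces gives the next term.

xxxxffxxxxxffxxxxxffxxxxxffxffxffxffxffxxxxxffx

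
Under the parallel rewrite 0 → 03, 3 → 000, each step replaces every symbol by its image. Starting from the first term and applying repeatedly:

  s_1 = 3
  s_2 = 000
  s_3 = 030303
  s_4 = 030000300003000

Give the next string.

030000303030300003030303000030303

φ(030000300003000) expands symbol-by-symbol to 03 000 03 03 03 03 000 03 03 03 03 000 03 03 03; joining the 15 pieces gives the next term.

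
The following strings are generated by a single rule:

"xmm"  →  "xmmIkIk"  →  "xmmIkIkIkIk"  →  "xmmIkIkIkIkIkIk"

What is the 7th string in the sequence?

The strings grow by a fixed suffix IkIk each time.
From xmmIkIkIkIkIkIk, 3 further steps: xmmIkIkIkIkIkIk → xmmIkIkIkIkIkIkIkIk → xmmIkIkIkIkIkIkIkIkIkIk → (answer).

xmmIkIkIkIkIkIkIkIkIkIkIkIk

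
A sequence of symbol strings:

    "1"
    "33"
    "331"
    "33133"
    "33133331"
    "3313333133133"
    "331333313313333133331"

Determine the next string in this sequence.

From term 3 onward, concatenate the last term with the second-to-last: 33·1 = 331, 331·33 = 33133, …
The next term joins 331333313313333133331 and 3313333133133.

3313333133133331333313313333133133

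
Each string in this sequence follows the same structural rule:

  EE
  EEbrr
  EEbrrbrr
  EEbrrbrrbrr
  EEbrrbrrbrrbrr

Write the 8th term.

Every step adds brr to the end: s(k+1) = s(k)·brr.
From EEbrrbrrbrrbrr, 3 further steps: EEbrrbrrbrrbrr → EEbrrbrrbrrbrrbrr → EEbrrbrrbrrbrrbrrbrr → (answer).

EEbrrbrrbrrbrrbrrbrrbrr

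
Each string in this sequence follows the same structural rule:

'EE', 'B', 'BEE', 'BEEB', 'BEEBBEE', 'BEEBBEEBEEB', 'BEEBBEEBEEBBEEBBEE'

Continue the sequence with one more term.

Each term (from the third on) is the previous term followed by the one before it: term 3 = B·EE = BEE.
Continuing: BEEBBEEBEEBBEEBBEE · BEEBBEEBEEB gives term 8.

BEEBBEEBEEBBEEBBEEBEEBBEEBEEB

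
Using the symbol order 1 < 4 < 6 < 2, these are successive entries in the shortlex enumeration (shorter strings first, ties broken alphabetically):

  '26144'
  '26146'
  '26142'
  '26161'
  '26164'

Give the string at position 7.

26162

Continuing the enumeration 2 steps past 26164: 26164 → 26166 → (answer).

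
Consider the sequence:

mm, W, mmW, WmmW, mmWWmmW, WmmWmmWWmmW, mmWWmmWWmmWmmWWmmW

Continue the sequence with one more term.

From term 3 onward, concatenate the second-to-last term with the last: mm·W = mmW, W·mmW = WmmW, …
Continuing: WmmWmmWWmmW · mmWWmmWWmmWmmWWmmW gives term 8.

WmmWmmWWmmWmmWWmmWWmmWmmWWmmW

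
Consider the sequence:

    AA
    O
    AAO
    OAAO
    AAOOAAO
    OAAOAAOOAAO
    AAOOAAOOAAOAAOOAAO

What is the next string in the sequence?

This is a Fibonacci-style word recurrence s(k) = s(k−2)·s(k−1): e.g. AA·O = AAO.
So term 8 is OAAOAAOOAAO·AAOOAAOOAAOAAOOAAO.

OAAOAAOOAAOAAOOAAOOAAOAAOOAAO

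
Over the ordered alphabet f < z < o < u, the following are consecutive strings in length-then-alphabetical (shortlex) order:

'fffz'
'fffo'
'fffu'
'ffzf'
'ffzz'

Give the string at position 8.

Advancing 3 positions from ffzz through ffzz → ffzo → ffzu reaches term 8.

ffof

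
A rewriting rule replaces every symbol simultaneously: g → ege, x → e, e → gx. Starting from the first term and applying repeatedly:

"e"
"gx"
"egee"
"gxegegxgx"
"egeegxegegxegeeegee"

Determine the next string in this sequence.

gxegegxgxegeegxegegxegeegxegegxgxgxegegxgx

φ(egeegxegegxegeeegee) expands symbol-by-symbol to gx ege gx gx ege e gx ege gx ege e gx ege gx gx gx ege gx gx; joining the 19 pieces gives the next term.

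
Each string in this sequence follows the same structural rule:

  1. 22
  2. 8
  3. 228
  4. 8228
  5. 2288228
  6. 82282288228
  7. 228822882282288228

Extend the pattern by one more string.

82282288228228822882282288228

Each term (from the third on) is the two preceding terms concatenated in order: term 3 = 22·8 = 228.
Continuing: 82282288228 · 228822882282288228 gives term 8.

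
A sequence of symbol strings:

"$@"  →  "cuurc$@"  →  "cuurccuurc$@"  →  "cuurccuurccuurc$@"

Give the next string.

cuurccuurccuurccuurc$@

Each term is the previous one with cuurc prepended.
So the next term is cuurc·cuurccuurccuurc$@.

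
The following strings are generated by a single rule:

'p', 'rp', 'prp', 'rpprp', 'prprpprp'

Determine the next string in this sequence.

This is a Fibonacci-style word recurrence s(k) = s(k−2)·s(k−1): e.g. p·rp = prp.
Continuing: rpprp · prprpprp gives term 6.

rpprpprprpprp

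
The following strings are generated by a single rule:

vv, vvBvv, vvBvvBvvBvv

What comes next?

s(k+1) = s(k)·B·s(k) — each term doubles the last with 'B' between the halves.
So the next term is two copies of vvBvvBvvBvv with 'B' between the halves.

vvBvvBvvBvvBvvBvvBvvBvv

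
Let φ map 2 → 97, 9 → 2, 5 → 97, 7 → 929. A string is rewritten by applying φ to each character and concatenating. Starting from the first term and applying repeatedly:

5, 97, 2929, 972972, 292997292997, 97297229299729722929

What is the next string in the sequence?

φ(97297229299729722929) expands symbol-by-symbol to 2 929 97 2 929 97 97 2 97 2 2 929 97 2 929 97 97 2 97 2; joining the 20 pieces gives the next term.

292997292997972972292997292997972972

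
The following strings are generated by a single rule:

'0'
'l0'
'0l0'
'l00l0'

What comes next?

This is a Fibonacci-style word recurrence s(k) = s(k−2)·s(k−1): e.g. 0·l0 = 0l0.
Continuing: 0l0 · l00l0 gives term 5.

0l0l00l0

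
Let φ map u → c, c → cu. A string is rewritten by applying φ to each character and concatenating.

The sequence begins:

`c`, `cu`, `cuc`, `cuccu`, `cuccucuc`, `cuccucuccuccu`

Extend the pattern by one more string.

Replace each of the 13 characters of cuccucuccuccu in place — cu c cu cu c cu c cu cu c cu cu c — and concatenate.

cuccucuccuccucuccucuc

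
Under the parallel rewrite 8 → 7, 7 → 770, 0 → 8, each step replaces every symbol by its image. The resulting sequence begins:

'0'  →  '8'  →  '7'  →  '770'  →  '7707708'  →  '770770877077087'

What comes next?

Applying the rule to each of the 15 symbols of 770770877077087 gives the pieces 770 770 8 770 770 8 7 770 770 8 770 770 8 7 770, which concatenate to the answer.

770770877077087770770877077087770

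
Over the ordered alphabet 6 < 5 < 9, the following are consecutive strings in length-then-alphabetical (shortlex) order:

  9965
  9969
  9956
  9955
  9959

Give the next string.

9996

Treat 9959 as a base-3 numeral over the given alphabet and add one, carrying through any trailing 9's.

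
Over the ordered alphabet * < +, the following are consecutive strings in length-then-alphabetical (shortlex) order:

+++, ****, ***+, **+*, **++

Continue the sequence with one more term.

Find the rightmost character of **++ below +, bump it to the next letter, and reset everything to its right to *.

*+**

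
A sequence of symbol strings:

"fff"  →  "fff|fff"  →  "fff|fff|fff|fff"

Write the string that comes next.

Each string is two copies of the previous one joined by '|'.
Doubling fff|fff|fff|fff with '|' between the halves:

fff|fff|fff|fff|fff|fff|fff|fff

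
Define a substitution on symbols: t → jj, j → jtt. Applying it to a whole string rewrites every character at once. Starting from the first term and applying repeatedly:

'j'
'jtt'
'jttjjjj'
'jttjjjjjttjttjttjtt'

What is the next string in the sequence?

φ(jttjjjjjttjttjttjtt) expands symbol-by-symbol to jtt jj jj jtt jtt jtt jtt jtt jj jj jtt jj jj jtt jj jj jtt jj jj; joining the 19 pieces gives the next term.

jttjjjjjttjttjttjttjttjjjjjttjjjjjttjjjjjttjjjj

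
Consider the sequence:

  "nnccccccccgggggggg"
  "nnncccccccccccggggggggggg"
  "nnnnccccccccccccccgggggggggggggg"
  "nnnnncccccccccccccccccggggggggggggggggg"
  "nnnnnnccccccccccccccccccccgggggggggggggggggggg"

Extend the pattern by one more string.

The n-th term is n n's then 3n+2 c's then 3n+2 g's, where the shown terms are n = 2, 3, 4, 5, 6.
For the next term, n = 7, so the run lengths are 7, 23, 23.

nnnnnnncccccccccccccccccccccccggggggggggggggggggggggg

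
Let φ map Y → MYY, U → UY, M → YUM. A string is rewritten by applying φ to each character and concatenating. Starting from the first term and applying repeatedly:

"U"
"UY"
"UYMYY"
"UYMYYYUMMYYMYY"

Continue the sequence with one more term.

UYMYYYUMMYYMYYMYYUYYUMYUMMYYMYYYUMMYYMYY

φ(UYMYYYUMMYYMYY) expands symbol-by-symbol to UY MYY YUM MYY MYY MYY UY YUM YUM MYY MYY YUM MYY MYY; joining the 14 pieces gives the next term.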